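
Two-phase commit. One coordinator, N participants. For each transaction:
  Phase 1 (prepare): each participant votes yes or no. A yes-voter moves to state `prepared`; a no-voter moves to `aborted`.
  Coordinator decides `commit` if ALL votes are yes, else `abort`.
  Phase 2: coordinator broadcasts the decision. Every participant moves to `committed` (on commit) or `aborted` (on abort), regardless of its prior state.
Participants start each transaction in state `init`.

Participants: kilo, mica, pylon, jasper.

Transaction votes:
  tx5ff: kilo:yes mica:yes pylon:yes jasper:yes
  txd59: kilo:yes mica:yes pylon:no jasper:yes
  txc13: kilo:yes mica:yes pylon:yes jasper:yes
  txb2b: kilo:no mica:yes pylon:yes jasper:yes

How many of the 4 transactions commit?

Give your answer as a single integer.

Answer: 2

Derivation:
tx5ff: all yes -> commit (commits=1)
txd59: no from pylon -> abort (commits=1)
txc13: all yes -> commit (commits=2)
txb2b: no from kilo -> abort (commits=2)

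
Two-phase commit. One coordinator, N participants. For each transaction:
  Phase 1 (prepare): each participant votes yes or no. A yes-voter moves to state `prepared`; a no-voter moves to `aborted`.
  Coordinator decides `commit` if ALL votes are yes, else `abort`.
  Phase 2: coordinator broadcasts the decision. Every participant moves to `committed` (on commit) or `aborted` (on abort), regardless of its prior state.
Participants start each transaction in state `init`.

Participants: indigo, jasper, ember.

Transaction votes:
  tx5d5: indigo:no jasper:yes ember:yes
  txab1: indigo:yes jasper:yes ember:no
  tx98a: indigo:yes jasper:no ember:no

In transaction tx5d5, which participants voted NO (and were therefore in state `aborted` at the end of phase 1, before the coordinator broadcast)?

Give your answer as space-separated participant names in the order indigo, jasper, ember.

Answer: indigo

Derivation:
Txn tx5d5 phase 1: indigo no -> aborted; jasper yes -> prepared; ember yes -> prepared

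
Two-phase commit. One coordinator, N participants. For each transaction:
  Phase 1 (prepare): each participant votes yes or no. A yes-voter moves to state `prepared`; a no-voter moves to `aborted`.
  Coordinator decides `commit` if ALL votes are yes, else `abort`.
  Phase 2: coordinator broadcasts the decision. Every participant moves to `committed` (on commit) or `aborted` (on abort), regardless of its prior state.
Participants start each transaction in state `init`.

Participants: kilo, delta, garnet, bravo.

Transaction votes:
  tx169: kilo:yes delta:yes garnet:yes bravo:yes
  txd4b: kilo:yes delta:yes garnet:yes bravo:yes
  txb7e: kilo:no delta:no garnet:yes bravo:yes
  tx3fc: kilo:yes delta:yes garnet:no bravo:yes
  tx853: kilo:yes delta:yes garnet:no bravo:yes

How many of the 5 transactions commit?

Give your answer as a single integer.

Answer: 2

Derivation:
tx169: all yes -> commit (commits=1)
txd4b: all yes -> commit (commits=2)
txb7e: no from kilo, delta -> abort (commits=2)
tx3fc: no from garnet -> abort (commits=2)
tx853: no from garnet -> abort (commits=2)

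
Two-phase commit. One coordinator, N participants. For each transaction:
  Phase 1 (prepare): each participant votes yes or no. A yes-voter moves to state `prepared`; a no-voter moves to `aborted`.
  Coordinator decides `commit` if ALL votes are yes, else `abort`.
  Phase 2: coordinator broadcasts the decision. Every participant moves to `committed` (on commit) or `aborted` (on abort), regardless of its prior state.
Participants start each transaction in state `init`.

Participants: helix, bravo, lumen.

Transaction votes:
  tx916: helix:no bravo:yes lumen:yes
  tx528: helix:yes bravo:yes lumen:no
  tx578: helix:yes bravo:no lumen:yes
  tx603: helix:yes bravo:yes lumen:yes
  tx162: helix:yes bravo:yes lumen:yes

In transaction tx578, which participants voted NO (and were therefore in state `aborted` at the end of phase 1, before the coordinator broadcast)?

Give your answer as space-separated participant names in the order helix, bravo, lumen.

Answer: bravo

Derivation:
Txn tx578 phase 1: helix yes -> prepared; bravo no -> aborted; lumen yes -> prepared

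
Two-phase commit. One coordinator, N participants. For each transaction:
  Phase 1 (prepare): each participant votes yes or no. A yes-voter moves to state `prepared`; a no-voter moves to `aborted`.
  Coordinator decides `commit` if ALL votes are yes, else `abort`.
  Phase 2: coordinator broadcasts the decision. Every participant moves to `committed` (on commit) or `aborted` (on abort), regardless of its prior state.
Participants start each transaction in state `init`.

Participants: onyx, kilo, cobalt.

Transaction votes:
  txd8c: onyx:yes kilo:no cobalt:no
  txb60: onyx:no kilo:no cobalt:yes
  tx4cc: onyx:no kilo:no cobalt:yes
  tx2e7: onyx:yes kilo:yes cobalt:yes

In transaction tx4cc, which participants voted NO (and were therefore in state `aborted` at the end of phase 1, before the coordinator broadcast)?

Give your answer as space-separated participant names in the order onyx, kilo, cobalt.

Answer: onyx kilo

Derivation:
Txn tx4cc phase 1: onyx no -> aborted; kilo no -> aborted; cobalt yes -> prepared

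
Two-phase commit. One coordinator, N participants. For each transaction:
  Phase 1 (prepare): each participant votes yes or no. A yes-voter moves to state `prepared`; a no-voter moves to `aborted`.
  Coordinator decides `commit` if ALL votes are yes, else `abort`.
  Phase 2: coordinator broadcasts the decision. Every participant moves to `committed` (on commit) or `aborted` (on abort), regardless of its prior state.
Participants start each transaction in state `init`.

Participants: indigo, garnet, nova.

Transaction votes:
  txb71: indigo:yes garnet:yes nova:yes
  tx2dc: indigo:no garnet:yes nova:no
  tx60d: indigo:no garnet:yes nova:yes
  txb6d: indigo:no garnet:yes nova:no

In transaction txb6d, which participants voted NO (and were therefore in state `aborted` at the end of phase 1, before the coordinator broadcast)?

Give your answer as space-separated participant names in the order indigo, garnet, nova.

Answer: indigo nova

Derivation:
Txn txb6d phase 1: indigo no -> aborted; garnet yes -> prepared; nova no -> aborted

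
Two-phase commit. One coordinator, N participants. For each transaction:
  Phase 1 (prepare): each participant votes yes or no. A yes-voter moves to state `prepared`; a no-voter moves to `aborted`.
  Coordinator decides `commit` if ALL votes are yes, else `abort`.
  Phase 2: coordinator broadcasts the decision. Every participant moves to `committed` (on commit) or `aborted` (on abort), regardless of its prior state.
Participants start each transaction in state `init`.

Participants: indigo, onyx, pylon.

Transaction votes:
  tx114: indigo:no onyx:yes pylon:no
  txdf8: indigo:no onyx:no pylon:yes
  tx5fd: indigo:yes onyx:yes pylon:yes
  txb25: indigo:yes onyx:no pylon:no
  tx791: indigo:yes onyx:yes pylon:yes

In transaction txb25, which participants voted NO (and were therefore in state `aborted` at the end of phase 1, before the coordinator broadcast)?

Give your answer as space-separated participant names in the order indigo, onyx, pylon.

Txn txb25 phase 1: indigo yes -> prepared; onyx no -> aborted; pylon no -> aborted

Answer: onyx pylon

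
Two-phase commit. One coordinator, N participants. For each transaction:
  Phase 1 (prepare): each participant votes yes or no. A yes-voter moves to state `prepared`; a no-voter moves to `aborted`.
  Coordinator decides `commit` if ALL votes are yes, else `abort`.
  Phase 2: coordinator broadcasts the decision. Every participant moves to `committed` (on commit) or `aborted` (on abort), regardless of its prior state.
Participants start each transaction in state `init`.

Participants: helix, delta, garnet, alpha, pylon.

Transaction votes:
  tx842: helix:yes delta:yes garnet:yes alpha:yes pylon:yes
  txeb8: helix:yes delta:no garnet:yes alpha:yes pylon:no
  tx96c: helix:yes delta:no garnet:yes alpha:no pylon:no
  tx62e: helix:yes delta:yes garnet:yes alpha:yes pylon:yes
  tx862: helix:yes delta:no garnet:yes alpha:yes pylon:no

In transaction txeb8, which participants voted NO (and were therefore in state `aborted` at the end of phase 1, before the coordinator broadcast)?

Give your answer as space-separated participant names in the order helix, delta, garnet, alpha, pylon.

Txn txeb8 phase 1: helix yes -> prepared; delta no -> aborted; garnet yes -> prepared; alpha yes -> prepared; pylon no -> aborted

Answer: delta pylon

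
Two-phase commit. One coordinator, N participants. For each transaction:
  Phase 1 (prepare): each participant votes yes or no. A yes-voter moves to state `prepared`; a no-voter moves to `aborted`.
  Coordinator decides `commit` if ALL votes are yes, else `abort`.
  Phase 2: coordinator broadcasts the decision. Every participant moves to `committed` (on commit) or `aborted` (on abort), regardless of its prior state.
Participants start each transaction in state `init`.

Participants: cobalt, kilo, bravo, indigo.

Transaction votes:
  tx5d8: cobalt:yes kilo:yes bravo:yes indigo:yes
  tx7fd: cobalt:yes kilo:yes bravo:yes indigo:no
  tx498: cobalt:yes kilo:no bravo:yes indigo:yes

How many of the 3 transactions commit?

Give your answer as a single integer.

Answer: 1

Derivation:
tx5d8: all yes -> commit (commits=1)
tx7fd: no from indigo -> abort (commits=1)
tx498: no from kilo -> abort (commits=1)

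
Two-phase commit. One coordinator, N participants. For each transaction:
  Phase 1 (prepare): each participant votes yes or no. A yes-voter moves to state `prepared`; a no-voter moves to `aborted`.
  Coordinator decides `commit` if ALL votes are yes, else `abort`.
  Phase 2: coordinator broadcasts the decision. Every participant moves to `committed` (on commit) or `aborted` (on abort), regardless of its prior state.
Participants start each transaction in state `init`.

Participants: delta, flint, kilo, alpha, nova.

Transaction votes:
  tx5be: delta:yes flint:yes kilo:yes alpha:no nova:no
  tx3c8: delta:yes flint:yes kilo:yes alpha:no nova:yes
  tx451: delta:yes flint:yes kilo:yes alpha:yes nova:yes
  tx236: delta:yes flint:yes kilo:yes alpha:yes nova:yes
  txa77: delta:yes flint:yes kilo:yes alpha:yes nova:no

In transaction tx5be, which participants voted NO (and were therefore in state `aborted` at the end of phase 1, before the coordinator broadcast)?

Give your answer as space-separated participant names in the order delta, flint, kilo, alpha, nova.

Answer: alpha nova

Derivation:
Txn tx5be phase 1: delta yes -> prepared; flint yes -> prepared; kilo yes -> prepared; alpha no -> aborted; nova no -> aborted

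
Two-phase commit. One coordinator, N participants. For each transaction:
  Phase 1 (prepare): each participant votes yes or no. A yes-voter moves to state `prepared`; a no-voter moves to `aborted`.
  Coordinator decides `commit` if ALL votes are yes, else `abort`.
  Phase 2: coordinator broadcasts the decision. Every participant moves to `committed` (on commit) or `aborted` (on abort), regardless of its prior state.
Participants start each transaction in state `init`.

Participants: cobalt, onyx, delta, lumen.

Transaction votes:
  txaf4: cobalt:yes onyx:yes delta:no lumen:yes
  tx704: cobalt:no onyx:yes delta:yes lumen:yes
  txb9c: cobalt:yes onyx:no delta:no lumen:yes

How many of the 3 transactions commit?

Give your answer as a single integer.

Answer: 0

Derivation:
txaf4: no from delta -> abort (commits=0)
tx704: no from cobalt -> abort (commits=0)
txb9c: no from onyx, delta -> abort (commits=0)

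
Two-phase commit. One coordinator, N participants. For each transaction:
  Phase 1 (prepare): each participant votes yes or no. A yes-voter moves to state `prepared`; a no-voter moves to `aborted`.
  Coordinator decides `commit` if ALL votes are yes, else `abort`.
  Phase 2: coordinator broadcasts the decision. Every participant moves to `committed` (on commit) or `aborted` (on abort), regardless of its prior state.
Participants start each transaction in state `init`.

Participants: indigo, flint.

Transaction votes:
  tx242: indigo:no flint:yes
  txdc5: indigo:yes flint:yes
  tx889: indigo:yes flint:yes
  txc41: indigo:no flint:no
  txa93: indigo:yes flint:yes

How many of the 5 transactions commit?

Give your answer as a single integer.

Answer: 3

Derivation:
tx242: no from indigo -> abort (commits=0)
txdc5: all yes -> commit (commits=1)
tx889: all yes -> commit (commits=2)
txc41: no from indigo, flint -> abort (commits=2)
txa93: all yes -> commit (commits=3)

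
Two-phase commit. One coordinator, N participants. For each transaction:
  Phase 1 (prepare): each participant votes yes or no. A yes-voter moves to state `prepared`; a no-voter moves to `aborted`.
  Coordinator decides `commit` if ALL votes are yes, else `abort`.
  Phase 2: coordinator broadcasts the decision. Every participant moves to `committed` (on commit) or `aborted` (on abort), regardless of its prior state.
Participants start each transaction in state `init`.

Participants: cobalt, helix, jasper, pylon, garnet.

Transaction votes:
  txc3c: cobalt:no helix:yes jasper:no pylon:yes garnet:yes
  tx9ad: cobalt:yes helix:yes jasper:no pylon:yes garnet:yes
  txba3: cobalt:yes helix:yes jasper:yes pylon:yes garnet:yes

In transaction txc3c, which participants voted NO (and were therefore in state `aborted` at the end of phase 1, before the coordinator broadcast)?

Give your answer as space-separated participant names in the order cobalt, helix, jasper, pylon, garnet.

Txn txc3c phase 1: cobalt no -> aborted; helix yes -> prepared; jasper no -> aborted; pylon yes -> prepared; garnet yes -> prepared

Answer: cobalt jasper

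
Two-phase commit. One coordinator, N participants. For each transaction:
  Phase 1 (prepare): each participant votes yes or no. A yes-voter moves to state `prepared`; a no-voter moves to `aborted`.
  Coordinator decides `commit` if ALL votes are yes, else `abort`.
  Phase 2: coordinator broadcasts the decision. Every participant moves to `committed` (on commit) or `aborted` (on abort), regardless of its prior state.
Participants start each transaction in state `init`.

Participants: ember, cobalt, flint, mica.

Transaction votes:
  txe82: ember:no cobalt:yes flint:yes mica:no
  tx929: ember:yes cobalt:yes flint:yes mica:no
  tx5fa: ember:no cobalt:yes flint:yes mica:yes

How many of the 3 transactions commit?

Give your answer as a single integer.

txe82: no from ember, mica -> abort (commits=0)
tx929: no from mica -> abort (commits=0)
tx5fa: no from ember -> abort (commits=0)

Answer: 0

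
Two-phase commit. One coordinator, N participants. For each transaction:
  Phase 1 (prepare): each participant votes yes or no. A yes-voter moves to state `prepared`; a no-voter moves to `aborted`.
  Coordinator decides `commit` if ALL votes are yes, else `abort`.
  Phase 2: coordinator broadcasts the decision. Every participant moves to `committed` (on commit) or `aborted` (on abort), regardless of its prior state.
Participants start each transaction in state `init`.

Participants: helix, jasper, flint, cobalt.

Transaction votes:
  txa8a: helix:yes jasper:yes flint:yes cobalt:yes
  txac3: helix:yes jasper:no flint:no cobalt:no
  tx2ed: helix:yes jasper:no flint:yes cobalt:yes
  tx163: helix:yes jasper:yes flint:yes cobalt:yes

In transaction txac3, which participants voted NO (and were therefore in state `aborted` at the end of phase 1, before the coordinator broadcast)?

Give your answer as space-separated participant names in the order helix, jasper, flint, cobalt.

Answer: jasper flint cobalt

Derivation:
Txn txac3 phase 1: helix yes -> prepared; jasper no -> aborted; flint no -> aborted; cobalt no -> aborted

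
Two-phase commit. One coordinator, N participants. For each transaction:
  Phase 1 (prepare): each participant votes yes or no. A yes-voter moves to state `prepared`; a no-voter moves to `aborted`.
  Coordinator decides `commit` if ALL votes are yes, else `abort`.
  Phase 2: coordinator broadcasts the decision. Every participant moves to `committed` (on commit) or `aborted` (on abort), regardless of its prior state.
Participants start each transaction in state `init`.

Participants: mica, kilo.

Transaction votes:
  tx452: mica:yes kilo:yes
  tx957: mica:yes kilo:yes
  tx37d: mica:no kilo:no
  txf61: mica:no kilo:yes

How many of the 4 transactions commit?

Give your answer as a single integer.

Answer: 2

Derivation:
tx452: all yes -> commit (commits=1)
tx957: all yes -> commit (commits=2)
tx37d: no from mica, kilo -> abort (commits=2)
txf61: no from mica -> abort (commits=2)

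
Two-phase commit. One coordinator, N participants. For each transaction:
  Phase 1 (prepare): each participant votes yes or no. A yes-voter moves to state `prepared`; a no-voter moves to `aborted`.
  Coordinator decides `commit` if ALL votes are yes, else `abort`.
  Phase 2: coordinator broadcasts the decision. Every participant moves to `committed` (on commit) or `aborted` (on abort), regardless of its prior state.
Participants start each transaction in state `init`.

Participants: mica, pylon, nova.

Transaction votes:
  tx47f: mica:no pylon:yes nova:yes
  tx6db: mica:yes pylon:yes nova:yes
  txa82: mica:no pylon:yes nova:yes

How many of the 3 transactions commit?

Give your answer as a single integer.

tx47f: no from mica -> abort (commits=0)
tx6db: all yes -> commit (commits=1)
txa82: no from mica -> abort (commits=1)

Answer: 1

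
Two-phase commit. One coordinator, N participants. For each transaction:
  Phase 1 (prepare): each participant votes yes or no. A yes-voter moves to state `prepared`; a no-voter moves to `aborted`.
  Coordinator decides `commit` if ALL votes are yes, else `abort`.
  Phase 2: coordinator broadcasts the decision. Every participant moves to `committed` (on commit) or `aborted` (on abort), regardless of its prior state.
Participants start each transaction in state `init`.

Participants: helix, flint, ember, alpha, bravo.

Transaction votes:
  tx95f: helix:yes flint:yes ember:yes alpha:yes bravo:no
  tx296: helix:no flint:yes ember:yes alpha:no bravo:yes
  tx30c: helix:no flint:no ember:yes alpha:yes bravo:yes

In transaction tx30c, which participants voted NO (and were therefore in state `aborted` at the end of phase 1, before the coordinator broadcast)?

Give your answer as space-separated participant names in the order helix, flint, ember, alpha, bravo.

Answer: helix flint

Derivation:
Txn tx30c phase 1: helix no -> aborted; flint no -> aborted; ember yes -> prepared; alpha yes -> prepared; bravo yes -> prepared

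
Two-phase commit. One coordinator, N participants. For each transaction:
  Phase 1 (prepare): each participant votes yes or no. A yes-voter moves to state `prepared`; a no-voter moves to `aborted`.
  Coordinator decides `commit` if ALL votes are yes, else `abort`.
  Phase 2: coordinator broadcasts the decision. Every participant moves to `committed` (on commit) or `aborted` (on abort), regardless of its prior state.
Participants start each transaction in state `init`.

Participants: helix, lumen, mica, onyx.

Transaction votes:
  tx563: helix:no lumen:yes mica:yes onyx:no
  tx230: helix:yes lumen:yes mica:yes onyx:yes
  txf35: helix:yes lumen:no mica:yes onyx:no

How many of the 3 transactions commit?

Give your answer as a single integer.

Answer: 1

Derivation:
tx563: no from helix, onyx -> abort (commits=0)
tx230: all yes -> commit (commits=1)
txf35: no from lumen, onyx -> abort (commits=1)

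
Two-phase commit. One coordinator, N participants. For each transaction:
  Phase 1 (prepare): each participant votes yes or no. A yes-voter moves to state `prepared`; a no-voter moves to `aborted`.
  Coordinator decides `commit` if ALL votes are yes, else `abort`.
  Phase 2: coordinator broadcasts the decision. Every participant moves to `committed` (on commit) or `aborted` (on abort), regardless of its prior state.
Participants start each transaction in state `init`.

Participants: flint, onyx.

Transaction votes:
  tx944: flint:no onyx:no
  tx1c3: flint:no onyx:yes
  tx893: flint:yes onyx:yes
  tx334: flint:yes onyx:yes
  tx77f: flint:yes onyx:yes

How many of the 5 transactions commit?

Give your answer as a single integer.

Answer: 3

Derivation:
tx944: no from flint, onyx -> abort (commits=0)
tx1c3: no from flint -> abort (commits=0)
tx893: all yes -> commit (commits=1)
tx334: all yes -> commit (commits=2)
tx77f: all yes -> commit (commits=3)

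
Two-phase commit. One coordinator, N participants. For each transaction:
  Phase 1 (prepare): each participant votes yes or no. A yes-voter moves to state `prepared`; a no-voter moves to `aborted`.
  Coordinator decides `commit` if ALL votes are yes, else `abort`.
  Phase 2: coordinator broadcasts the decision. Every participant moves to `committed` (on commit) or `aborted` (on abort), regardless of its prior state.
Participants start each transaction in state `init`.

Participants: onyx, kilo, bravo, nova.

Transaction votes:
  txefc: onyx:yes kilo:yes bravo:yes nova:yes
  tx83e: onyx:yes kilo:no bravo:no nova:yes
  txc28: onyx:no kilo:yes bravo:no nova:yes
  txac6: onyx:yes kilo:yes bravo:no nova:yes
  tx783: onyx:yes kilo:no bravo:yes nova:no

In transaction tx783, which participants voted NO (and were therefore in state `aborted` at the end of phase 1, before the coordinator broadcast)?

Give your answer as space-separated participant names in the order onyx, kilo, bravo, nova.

Txn tx783 phase 1: onyx yes -> prepared; kilo no -> aborted; bravo yes -> prepared; nova no -> aborted

Answer: kilo nova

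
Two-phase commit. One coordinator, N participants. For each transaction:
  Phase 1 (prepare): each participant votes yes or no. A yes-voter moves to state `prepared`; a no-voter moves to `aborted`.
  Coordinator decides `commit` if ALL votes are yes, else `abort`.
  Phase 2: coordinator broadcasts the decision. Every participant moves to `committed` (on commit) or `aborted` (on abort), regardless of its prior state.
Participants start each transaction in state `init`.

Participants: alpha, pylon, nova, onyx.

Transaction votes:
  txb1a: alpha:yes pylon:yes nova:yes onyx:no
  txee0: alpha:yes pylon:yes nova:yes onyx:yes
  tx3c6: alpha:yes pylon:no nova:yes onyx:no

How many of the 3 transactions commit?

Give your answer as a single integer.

Answer: 1

Derivation:
txb1a: no from onyx -> abort (commits=0)
txee0: all yes -> commit (commits=1)
tx3c6: no from pylon, onyx -> abort (commits=1)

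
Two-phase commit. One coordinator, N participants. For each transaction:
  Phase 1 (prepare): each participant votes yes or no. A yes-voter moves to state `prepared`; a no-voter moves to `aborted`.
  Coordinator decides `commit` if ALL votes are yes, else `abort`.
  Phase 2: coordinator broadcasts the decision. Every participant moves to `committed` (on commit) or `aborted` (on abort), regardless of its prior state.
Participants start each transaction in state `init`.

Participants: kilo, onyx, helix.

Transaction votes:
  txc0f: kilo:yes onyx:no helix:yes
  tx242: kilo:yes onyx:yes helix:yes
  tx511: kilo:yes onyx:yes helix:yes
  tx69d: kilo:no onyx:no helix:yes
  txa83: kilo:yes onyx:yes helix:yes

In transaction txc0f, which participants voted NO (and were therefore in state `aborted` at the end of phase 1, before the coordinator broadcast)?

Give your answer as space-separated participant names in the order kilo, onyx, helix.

Answer: onyx

Derivation:
Txn txc0f phase 1: kilo yes -> prepared; onyx no -> aborted; helix yes -> prepared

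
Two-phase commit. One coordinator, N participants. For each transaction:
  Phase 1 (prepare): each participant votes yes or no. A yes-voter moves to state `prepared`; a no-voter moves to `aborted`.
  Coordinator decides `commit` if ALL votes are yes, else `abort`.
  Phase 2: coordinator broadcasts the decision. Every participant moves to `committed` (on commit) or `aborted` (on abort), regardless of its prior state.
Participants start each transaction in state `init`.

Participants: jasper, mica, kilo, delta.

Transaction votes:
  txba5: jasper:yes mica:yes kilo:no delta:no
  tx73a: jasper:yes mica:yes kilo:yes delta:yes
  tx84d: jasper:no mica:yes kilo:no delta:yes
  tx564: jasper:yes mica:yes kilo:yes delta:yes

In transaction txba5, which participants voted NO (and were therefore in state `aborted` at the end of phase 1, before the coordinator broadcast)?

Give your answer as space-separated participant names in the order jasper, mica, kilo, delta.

Answer: kilo delta

Derivation:
Txn txba5 phase 1: jasper yes -> prepared; mica yes -> prepared; kilo no -> aborted; delta no -> aborted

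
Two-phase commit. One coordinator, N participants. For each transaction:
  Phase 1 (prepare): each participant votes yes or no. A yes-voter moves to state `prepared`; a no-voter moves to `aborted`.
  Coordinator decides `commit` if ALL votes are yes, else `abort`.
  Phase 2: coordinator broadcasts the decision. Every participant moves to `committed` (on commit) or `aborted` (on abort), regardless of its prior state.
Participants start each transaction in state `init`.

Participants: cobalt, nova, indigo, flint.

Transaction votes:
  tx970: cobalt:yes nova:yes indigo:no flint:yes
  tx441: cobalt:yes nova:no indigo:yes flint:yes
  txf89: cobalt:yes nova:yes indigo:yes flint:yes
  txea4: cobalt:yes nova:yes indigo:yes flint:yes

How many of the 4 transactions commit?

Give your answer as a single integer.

tx970: no from indigo -> abort (commits=0)
tx441: no from nova -> abort (commits=0)
txf89: all yes -> commit (commits=1)
txea4: all yes -> commit (commits=2)

Answer: 2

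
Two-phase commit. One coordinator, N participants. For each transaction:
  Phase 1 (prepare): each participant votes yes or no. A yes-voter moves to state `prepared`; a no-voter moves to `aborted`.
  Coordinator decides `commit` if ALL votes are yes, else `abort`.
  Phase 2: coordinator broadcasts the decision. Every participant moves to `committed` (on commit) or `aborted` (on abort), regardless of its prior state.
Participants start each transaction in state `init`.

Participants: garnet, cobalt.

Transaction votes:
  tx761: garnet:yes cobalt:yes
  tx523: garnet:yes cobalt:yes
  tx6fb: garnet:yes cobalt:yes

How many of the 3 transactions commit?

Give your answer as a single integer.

Answer: 3

Derivation:
tx761: all yes -> commit (commits=1)
tx523: all yes -> commit (commits=2)
tx6fb: all yes -> commit (commits=3)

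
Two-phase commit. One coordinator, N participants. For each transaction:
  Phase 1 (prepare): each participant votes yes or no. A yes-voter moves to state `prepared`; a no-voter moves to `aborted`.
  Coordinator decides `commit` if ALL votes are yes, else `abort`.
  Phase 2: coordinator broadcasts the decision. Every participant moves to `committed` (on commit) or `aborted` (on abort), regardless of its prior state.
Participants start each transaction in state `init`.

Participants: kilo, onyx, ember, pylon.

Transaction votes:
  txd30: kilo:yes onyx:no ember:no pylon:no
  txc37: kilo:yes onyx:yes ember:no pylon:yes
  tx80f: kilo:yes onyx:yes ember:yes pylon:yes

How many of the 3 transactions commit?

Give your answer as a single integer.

Answer: 1

Derivation:
txd30: no from onyx, ember, pylon -> abort (commits=0)
txc37: no from ember -> abort (commits=0)
tx80f: all yes -> commit (commits=1)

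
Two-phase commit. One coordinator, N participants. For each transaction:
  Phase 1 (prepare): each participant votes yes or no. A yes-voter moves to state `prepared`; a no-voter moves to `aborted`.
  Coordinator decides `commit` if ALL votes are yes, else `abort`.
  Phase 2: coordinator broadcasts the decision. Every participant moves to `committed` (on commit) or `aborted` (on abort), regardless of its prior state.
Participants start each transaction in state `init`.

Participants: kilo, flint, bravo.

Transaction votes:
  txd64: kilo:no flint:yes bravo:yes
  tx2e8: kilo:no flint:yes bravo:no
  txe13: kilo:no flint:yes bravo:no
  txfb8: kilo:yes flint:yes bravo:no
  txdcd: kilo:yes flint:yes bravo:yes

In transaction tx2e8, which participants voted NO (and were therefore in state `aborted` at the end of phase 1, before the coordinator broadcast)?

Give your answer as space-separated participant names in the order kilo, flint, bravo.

Txn tx2e8 phase 1: kilo no -> aborted; flint yes -> prepared; bravo no -> aborted

Answer: kilo bravo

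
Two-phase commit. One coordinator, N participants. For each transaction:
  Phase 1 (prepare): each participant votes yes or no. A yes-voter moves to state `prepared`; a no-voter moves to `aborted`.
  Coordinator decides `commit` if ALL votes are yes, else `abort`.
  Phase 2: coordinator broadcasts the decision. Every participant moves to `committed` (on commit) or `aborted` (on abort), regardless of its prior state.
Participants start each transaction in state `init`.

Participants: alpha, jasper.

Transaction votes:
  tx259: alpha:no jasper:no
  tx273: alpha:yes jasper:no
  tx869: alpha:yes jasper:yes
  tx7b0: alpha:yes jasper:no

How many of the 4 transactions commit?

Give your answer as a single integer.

Answer: 1

Derivation:
tx259: no from alpha, jasper -> abort (commits=0)
tx273: no from jasper -> abort (commits=0)
tx869: all yes -> commit (commits=1)
tx7b0: no from jasper -> abort (commits=1)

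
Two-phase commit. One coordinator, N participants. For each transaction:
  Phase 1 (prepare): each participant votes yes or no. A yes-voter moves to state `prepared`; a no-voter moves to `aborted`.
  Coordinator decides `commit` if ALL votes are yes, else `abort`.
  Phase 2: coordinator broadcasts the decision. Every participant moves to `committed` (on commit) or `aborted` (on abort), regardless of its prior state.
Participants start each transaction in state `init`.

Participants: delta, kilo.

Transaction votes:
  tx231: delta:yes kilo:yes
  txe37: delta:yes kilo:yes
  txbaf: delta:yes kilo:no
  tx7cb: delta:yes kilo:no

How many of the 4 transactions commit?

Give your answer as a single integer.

tx231: all yes -> commit (commits=1)
txe37: all yes -> commit (commits=2)
txbaf: no from kilo -> abort (commits=2)
tx7cb: no from kilo -> abort (commits=2)

Answer: 2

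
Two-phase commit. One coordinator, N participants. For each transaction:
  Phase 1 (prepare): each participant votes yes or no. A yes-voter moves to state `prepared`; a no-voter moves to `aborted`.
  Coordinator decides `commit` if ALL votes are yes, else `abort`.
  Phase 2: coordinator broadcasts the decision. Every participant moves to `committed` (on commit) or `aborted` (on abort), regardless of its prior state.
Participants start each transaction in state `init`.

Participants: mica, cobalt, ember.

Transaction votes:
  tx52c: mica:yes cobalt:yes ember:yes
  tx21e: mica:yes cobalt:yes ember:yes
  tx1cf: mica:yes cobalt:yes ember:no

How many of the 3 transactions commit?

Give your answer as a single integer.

tx52c: all yes -> commit (commits=1)
tx21e: all yes -> commit (commits=2)
tx1cf: no from ember -> abort (commits=2)

Answer: 2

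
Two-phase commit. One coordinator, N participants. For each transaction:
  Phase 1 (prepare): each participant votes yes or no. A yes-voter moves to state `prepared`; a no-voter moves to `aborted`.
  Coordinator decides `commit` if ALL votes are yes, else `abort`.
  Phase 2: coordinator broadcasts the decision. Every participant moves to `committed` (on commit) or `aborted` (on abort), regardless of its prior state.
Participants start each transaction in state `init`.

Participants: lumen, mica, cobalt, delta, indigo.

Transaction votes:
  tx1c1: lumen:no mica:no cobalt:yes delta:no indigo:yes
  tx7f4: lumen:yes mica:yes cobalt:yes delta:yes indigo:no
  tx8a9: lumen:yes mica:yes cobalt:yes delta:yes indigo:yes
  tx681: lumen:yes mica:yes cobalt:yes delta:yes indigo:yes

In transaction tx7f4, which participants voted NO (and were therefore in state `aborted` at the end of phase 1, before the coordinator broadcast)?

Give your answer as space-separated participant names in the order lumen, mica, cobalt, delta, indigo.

Txn tx7f4 phase 1: lumen yes -> prepared; mica yes -> prepared; cobalt yes -> prepared; delta yes -> prepared; indigo no -> aborted

Answer: indigo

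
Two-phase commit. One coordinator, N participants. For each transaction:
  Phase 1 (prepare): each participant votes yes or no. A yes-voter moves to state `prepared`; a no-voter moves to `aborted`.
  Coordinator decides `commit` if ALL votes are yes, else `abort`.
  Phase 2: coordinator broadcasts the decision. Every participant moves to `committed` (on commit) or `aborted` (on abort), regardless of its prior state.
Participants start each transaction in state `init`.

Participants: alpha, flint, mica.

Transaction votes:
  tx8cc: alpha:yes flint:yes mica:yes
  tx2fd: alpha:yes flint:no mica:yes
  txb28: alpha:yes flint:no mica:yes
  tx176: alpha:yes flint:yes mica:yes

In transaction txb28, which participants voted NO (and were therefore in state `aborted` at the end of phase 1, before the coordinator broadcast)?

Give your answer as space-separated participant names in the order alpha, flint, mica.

Answer: flint

Derivation:
Txn txb28 phase 1: alpha yes -> prepared; flint no -> aborted; mica yes -> prepared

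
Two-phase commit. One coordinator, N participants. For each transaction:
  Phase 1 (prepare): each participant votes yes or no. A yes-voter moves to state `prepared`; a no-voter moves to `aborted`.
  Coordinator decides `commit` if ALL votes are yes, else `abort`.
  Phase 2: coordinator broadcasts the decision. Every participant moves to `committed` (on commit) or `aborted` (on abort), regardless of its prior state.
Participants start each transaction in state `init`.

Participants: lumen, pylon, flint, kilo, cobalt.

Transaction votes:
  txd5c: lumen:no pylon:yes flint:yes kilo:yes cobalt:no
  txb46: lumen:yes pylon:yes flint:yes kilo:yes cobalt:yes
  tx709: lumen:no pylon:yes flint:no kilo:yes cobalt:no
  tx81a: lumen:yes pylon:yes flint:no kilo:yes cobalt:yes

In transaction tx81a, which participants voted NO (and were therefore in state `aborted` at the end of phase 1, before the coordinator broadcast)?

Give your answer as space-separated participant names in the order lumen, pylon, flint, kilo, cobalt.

Txn tx81a phase 1: lumen yes -> prepared; pylon yes -> prepared; flint no -> aborted; kilo yes -> prepared; cobalt yes -> prepared

Answer: flint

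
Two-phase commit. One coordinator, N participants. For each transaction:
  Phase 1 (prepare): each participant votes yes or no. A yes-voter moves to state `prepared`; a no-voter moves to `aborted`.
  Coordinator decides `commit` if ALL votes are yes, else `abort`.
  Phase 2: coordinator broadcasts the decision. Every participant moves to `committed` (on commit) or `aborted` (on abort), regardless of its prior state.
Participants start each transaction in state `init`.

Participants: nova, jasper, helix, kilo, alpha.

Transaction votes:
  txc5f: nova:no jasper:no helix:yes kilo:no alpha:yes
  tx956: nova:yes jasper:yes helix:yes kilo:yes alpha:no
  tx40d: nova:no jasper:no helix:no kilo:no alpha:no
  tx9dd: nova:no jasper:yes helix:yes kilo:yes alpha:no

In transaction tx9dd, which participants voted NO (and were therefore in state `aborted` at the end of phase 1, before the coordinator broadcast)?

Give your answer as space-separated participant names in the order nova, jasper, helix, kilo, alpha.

Answer: nova alpha

Derivation:
Txn tx9dd phase 1: nova no -> aborted; jasper yes -> prepared; helix yes -> prepared; kilo yes -> prepared; alpha no -> aborted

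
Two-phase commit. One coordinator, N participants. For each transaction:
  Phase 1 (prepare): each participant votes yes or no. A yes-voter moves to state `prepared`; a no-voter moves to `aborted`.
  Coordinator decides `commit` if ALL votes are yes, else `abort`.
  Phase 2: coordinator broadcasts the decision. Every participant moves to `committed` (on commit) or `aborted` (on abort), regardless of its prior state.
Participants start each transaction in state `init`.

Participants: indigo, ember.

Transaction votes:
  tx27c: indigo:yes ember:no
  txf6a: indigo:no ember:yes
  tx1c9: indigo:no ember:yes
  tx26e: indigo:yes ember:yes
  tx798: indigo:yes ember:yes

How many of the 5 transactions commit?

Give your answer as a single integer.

tx27c: no from ember -> abort (commits=0)
txf6a: no from indigo -> abort (commits=0)
tx1c9: no from indigo -> abort (commits=0)
tx26e: all yes -> commit (commits=1)
tx798: all yes -> commit (commits=2)

Answer: 2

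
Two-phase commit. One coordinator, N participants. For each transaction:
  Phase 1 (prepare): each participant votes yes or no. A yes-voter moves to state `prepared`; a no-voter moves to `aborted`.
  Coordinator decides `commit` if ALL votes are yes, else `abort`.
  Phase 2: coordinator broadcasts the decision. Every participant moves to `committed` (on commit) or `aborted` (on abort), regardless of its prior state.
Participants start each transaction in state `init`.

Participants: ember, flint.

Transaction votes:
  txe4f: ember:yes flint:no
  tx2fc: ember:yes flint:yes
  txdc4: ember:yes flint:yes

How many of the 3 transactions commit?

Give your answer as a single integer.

txe4f: no from flint -> abort (commits=0)
tx2fc: all yes -> commit (commits=1)
txdc4: all yes -> commit (commits=2)

Answer: 2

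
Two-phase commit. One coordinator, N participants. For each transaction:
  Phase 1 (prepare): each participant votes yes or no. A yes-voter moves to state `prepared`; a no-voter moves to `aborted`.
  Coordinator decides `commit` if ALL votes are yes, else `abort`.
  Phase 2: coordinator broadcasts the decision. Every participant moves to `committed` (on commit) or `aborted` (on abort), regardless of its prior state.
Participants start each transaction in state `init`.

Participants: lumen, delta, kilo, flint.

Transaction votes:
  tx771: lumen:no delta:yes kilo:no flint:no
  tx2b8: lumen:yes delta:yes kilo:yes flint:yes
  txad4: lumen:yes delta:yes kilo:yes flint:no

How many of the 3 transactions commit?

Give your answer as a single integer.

Answer: 1

Derivation:
tx771: no from lumen, kilo, flint -> abort (commits=0)
tx2b8: all yes -> commit (commits=1)
txad4: no from flint -> abort (commits=1)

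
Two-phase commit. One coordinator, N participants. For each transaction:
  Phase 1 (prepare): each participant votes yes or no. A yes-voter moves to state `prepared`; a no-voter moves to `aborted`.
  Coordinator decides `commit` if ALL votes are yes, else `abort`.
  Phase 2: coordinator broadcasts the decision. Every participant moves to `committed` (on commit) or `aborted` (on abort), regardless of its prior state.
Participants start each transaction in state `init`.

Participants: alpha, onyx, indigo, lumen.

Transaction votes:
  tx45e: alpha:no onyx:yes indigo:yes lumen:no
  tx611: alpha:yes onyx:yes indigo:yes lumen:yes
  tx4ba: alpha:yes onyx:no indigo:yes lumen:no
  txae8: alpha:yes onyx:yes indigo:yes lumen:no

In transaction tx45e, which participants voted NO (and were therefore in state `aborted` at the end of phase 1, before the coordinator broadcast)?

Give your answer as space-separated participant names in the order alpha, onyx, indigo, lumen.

Answer: alpha lumen

Derivation:
Txn tx45e phase 1: alpha no -> aborted; onyx yes -> prepared; indigo yes -> prepared; lumen no -> aborted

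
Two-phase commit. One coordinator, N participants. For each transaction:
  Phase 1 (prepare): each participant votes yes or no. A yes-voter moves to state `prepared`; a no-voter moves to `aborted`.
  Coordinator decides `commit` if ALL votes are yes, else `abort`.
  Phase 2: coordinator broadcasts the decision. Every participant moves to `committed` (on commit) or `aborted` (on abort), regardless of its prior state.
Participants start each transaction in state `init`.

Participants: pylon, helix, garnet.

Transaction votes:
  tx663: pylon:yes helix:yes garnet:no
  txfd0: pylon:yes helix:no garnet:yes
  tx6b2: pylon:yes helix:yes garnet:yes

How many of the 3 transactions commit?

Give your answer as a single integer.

tx663: no from garnet -> abort (commits=0)
txfd0: no from helix -> abort (commits=0)
tx6b2: all yes -> commit (commits=1)

Answer: 1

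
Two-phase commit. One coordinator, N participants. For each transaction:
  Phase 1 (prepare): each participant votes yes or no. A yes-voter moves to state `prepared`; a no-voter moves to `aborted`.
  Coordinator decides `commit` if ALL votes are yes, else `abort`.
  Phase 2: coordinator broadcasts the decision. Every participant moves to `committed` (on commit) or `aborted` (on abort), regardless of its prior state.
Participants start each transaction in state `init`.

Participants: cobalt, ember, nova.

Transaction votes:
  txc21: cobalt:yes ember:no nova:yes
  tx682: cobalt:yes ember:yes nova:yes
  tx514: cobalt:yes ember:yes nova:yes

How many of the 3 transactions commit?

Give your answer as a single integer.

txc21: no from ember -> abort (commits=0)
tx682: all yes -> commit (commits=1)
tx514: all yes -> commit (commits=2)

Answer: 2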